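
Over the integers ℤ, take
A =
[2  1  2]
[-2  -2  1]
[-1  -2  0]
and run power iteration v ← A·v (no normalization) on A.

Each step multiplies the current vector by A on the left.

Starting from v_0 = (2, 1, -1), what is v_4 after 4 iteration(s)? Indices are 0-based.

v_0 = (2, 1, -1).
v_1 = A·v_0 = (3, -7, -4).
v_2 = A·v_1 = (-9, 4, 11).
v_3 = A·v_2 = (8, 21, 1).
v_4 = A·v_3 = (39, -57, -50).

v_4 = (39, -57, -50)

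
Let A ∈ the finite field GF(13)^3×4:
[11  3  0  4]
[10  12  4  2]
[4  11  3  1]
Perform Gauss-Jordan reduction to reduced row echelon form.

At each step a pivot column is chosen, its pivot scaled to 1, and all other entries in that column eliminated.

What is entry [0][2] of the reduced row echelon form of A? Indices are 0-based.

M[0][2] = 6

pivot(0,0)=11: scale R0 → (1, 5, 0, 11)
  clear (1,0): R1 −= (10)R0 → (0, 1, 4, 9)
  clear (2,0): R2 −= (4)R0 → (0, 4, 3, 9)
pivot(1,1)=1: scale R1 → (0, 1, 4, 9)
  clear (0,1): R0 −= (5)R1 → (1, 0, 6, 5)
  clear (2,1): R2 −= (4)R1 → (0, 0, 0, 12)
col 2: no nonzero at/below row 2; advance.
pivot(2,3)=12: scale R2 → (0, 0, 0, 1)
  clear (0,3): R0 −= (5)R2 → (1, 0, 6, 0)
  clear (1,3): R1 −= (9)R2 → (0, 1, 4, 0)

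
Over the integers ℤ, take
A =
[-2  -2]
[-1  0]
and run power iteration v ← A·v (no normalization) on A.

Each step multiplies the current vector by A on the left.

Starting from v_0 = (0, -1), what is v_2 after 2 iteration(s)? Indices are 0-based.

v_2 = (-4, -2)

v_0 = (0, -1).
v_1 = A·v_0 = (2, 0).
v_2 = A·v_1 = (-4, -2).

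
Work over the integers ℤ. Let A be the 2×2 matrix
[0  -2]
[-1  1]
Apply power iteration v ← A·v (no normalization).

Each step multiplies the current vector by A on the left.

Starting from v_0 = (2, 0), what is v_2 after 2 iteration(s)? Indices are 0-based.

v_0 = (2, 0).
v_1 = A·v_0 = (0, -2).
v_2 = A·v_1 = (4, -2).

v_2 = (4, -2)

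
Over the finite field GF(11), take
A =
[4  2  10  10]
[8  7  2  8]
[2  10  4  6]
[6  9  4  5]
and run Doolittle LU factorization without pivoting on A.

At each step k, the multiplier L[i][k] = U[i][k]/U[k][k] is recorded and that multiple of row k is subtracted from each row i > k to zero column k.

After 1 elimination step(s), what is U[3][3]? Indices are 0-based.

U[3][3] = 1

Step 1: pivot at (0,0) is 4.
  row1 ← row1 − (2)·row0  ⇒  L[1][0]=2, U row1=(0, 3, 4, 10)
  row2 ← row2 − (6)·row0  ⇒  L[2][0]=6, U row2=(0, 9, 10, 1)
  row3 ← row3 − (7)·row0  ⇒  L[3][0]=7, U row3=(0, 6, 0, 1)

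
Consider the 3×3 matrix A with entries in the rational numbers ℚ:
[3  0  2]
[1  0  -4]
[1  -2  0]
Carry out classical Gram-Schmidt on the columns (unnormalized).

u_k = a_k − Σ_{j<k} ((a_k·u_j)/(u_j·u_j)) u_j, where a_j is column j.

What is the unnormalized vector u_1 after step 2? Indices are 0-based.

u_1 = (6/11, 2/11, -20/11)

Step 1: u_0 = a_0 = (3, 1, 1).
Step 2: u_1 = a_1 − (-2/11)·u_0 = (6/11, 2/11, -20/11).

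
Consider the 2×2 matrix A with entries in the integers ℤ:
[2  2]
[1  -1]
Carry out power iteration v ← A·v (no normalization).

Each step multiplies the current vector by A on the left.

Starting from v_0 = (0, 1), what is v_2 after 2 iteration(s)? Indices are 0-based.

v_2 = (2, 3)

v_0 = (0, 1).
v_1 = A·v_0 = (2, -1).
v_2 = A·v_1 = (2, 3).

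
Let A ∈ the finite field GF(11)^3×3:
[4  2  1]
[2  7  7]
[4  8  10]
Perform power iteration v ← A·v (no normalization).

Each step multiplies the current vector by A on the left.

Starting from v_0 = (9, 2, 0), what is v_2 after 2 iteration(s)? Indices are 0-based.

v_0 = (9, 2, 0).
v_1 = A·v_0 = (7, 10, 8).
v_2 = A·v_1 = (1, 8, 1).

v_2 = (1, 8, 1)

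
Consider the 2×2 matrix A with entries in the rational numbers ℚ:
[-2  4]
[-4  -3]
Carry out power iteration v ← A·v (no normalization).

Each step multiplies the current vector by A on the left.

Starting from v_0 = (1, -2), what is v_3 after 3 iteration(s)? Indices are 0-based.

v_0 = (1, -2).
v_1 = A·v_0 = (-10, 2).
v_2 = A·v_1 = (28, 34).
v_3 = A·v_2 = (80, -214).

v_3 = (80, -214)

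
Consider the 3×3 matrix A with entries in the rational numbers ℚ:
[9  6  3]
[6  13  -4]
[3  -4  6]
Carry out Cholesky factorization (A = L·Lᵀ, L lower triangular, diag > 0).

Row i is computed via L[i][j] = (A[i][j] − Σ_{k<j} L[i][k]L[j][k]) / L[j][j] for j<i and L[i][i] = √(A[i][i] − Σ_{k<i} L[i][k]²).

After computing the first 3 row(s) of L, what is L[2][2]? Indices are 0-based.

Step 1: L[0][0] = √(9) = 3.
  L[1][0] = (6) / L[0][0] = 2.
Step 2: L[1][1] = √(9) = 3.
  L[2][0] = (3) / L[0][0] = 1.
  L[2][1] = (-6) / L[1][1] = -2.
Step 3: L[2][2] = √(1) = 1.

L[2][2] = 1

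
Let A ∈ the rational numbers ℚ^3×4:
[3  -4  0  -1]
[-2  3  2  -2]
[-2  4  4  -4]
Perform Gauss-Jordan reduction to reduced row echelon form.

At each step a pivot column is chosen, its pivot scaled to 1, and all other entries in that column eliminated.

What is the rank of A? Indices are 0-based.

[1] R0 /= 3  ⇒  (1, -4/3, 0, -1/3)
     R1 -= -2·R0  ⇒  (0, 1/3, 2, -8/3)
     R2 -= -2·R0  ⇒  (0, 4/3, 4, -14/3)
[2] R1 /= 1/3  ⇒  (0, 1, 6, -8)
     R0 -= -4/3·R1  ⇒  (1, 0, 8, -11)
     R2 -= 4/3·R1  ⇒  (0, 0, -4, 6)
[3] R2 /= -4  ⇒  (0, 0, 1, -3/2)
     R0 -= 8·R2  ⇒  (1, 0, 0, 1)
     R1 -= 6·R2  ⇒  (0, 1, 0, 1)

rank = 3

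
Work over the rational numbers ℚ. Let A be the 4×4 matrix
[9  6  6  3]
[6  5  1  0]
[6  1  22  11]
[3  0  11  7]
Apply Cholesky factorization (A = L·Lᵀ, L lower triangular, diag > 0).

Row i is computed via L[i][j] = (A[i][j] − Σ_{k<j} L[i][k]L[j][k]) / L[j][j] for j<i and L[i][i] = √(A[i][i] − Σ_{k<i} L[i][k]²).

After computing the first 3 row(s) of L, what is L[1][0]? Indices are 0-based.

L[1][0] = 2

Step 1: L[0][0] = √(9) = 3.
  L[1][0] = (6) / L[0][0] = 2.
Step 2: L[1][1] = √(1) = 1.
  L[2][0] = (6) / L[0][0] = 2.
  L[2][1] = (-3) / L[1][1] = -3.
Step 3: L[2][2] = √(9) = 3.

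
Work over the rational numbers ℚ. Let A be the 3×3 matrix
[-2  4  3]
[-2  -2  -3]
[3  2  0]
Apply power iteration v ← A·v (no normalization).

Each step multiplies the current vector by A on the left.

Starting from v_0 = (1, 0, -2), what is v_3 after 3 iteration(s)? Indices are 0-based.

v_3 = (-134, -32, 121)

v_0 = (1, 0, -2).
v_1 = A·v_0 = (-8, 4, 3).
v_2 = A·v_1 = (41, -1, -16).
v_3 = A·v_2 = (-134, -32, 121).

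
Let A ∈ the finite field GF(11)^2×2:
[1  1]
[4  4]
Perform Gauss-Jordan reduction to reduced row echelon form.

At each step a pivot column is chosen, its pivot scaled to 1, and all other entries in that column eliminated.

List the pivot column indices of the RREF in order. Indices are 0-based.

pivot columns: 0

[1] R0 /= 1  ⇒  (1, 1)
     R1 -= 4·R0  ⇒  (0, 0)
column 1 empty below row 1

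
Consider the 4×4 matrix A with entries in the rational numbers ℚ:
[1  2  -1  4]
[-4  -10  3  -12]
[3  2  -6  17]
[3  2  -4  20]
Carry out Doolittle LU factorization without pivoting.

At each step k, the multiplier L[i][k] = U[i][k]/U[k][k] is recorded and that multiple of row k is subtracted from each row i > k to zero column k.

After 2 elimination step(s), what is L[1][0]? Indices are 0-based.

L[1][0] = -4

Step 1: pivot at (0,0) is 1.
  row1 ← row1 − (-4)·row0  ⇒  L[1][0]=-4, U row1=(0, -2, -1, 4)
  row2 ← row2 − (3)·row0  ⇒  L[2][0]=3, U row2=(0, -4, -3, 5)
  row3 ← row3 − (3)·row0  ⇒  L[3][0]=3, U row3=(0, -4, -1, 8)
Step 2: pivot at (1,1) is -2.
  row2 ← row2 − (2)·row1  ⇒  L[2][1]=2, U row2=(0, 0, -1, -3)
  row3 ← row3 − (2)·row1  ⇒  L[3][1]=2, U row3=(0, 0, 1, 0)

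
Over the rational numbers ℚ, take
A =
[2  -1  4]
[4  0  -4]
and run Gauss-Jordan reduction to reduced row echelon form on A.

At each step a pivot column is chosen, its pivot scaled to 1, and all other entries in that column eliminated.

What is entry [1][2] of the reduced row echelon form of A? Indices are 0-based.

M[1][2] = -6

[1] R0 /= 2  ⇒  (1, -1/2, 2)
     R1 -= 4·R0  ⇒  (0, 2, -12)
[2] R1 /= 2  ⇒  (0, 1, -6)
     R0 -= -1/2·R1  ⇒  (1, 0, -1)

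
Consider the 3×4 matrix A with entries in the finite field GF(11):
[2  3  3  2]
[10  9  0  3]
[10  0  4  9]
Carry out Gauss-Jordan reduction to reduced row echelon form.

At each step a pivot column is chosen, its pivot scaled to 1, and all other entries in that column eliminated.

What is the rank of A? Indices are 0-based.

rank = 3

pivot(0,0)=2: scale R0 → (1, 7, 7, 1)
  clear (1,0): R1 −= (10)R0 → (0, 5, 7, 4)
  clear (2,0): R2 −= (10)R0 → (0, 7, 0, 10)
pivot(1,1)=5: scale R1 → (0, 1, 8, 3)
  clear (0,1): R0 −= (7)R1 → (1, 0, 6, 2)
  clear (2,1): R2 −= (7)R1 → (0, 0, 10, 0)
pivot(2,2)=10: scale R2 → (0, 0, 1, 0)
  clear (0,2): R0 −= (6)R2 → (1, 0, 0, 2)
  clear (1,2): R1 −= (8)R2 → (0, 1, 0, 3)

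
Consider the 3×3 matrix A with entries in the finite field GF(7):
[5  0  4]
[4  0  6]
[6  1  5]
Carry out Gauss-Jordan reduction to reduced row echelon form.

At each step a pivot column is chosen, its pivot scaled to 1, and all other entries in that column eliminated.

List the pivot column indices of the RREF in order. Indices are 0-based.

pivot columns: 0, 1

pivot(0,0)=5: scale R0 → (1, 0, 5)
  clear (1,0): R1 −= (4)R0 → (0, 0, 0)
  clear (2,0): R2 −= (6)R0 → (0, 1, 3)
pivot(1,1): swap R1↔R2
pivot(1,1)=1: scale R1 → (0, 1, 3)
col 2: no nonzero at/below row 2; advance.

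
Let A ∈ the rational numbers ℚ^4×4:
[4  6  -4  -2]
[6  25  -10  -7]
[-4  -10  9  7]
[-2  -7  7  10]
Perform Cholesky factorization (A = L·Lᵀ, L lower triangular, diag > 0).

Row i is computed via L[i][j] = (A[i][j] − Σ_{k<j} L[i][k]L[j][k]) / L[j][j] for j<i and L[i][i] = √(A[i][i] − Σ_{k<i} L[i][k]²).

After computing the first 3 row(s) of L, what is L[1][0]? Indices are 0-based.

L[1][0] = 3

Step 1: L[0][0] = √(4) = 2.
  L[1][0] = (6) / L[0][0] = 3.
Step 2: L[1][1] = √(16) = 4.
  L[2][0] = (-4) / L[0][0] = -2.
  L[2][1] = (-4) / L[1][1] = -1.
Step 3: L[2][2] = √(4) = 2.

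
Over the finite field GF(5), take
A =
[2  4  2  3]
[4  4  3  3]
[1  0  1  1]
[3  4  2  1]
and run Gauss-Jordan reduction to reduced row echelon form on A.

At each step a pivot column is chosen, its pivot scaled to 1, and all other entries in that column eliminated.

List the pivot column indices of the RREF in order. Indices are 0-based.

pivot(0,0)=2: scale R0 → (1, 2, 1, 4)
  clear (1,0): R1 −= (4)R0 → (0, 1, 4, 2)
  clear (2,0): R2 −= (1)R0 → (0, 3, 0, 2)
  clear (3,0): R3 −= (3)R0 → (0, 3, 4, 4)
pivot(1,1)=1: scale R1 → (0, 1, 4, 2)
  clear (0,1): R0 −= (2)R1 → (1, 0, 3, 0)
  clear (2,1): R2 −= (3)R1 → (0, 0, 3, 1)
  clear (3,1): R3 −= (3)R1 → (0, 0, 2, 3)
pivot(2,2)=3: scale R2 → (0, 0, 1, 2)
  clear (0,2): R0 −= (3)R2 → (1, 0, 0, 4)
  clear (1,2): R1 −= (4)R2 → (0, 1, 0, 4)
  clear (3,2): R3 −= (2)R2 → (0, 0, 0, 4)
pivot(3,3)=4: scale R3 → (0, 0, 0, 1)
  clear (0,3): R0 −= (4)R3 → (1, 0, 0, 0)
  clear (1,3): R1 −= (4)R3 → (0, 1, 0, 0)
  clear (2,3): R2 −= (2)R3 → (0, 0, 1, 0)

pivot columns: 0, 1, 2, 3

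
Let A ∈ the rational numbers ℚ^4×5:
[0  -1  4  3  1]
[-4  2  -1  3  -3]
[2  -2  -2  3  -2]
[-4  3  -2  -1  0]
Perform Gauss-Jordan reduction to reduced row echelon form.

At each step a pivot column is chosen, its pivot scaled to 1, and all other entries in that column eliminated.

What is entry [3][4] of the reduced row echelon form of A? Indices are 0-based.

pivot(0,0): swap R0↔R1
pivot(0,0)=-4: scale R0 → (1, -1/2, 1/4, -3/4, 3/4)
  clear (2,0): R2 −= (2)R0 → (0, -1, -5/2, 9/2, -7/2)
  clear (3,0): R3 −= (-4)R0 → (0, 1, -1, -4, 3)
pivot(1,1)=-1: scale R1 → (0, 1, -4, -3, -1)
  clear (0,1): R0 −= (-1/2)R1 → (1, 0, -7/4, -9/4, 1/4)
  clear (2,1): R2 −= (-1)R1 → (0, 0, -13/2, 3/2, -9/2)
  clear (3,1): R3 −= (1)R1 → (0, 0, 3, -1, 4)
pivot(2,2)=-13/2: scale R2 → (0, 0, 1, -3/13, 9/13)
  clear (0,2): R0 −= (-7/4)R2 → (1, 0, 0, -69/26, 19/13)
  clear (1,2): R1 −= (-4)R2 → (0, 1, 0, -51/13, 23/13)
  clear (3,2): R3 −= (3)R2 → (0, 0, 0, -4/13, 25/13)
pivot(3,3)=-4/13: scale R3 → (0, 0, 0, 1, -25/4)
  clear (0,3): R0 −= (-69/26)R3 → (1, 0, 0, 0, -121/8)
  clear (1,3): R1 −= (-51/13)R3 → (0, 1, 0, 0, -91/4)
  clear (2,3): R2 −= (-3/13)R3 → (0, 0, 1, 0, -3/4)

M[3][4] = -25/4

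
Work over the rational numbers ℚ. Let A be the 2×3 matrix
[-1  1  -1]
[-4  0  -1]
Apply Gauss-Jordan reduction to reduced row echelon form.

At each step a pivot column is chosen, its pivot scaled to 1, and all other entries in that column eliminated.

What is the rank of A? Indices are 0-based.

rank = 2

step 1: normalize row 0 (÷-1) = (1, -1, 1)
  row 1: subtract -4×row0 = (0, -4, 3)
step 2: normalize row 1 (÷-4) = (0, 1, -3/4)
  row 0: subtract -1×row1 = (1, 0, 1/4)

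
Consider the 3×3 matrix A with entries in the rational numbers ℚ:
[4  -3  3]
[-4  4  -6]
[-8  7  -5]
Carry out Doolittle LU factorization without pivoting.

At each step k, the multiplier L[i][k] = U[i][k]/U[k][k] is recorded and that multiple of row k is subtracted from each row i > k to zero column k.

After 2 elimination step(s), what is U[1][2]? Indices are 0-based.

U[1][2] = -3

k=0: U[0][0]=4
  eliminate (1,0): mult=-1, new row 1: (0, 1, -3); set L[1][0]=-1
  eliminate (2,0): mult=-2, new row 2: (0, 1, 1); set L[2][0]=-2
k=1: U[1][1]=1
  eliminate (2,1): mult=1, new row 2: (0, 0, 4); set L[2][1]=1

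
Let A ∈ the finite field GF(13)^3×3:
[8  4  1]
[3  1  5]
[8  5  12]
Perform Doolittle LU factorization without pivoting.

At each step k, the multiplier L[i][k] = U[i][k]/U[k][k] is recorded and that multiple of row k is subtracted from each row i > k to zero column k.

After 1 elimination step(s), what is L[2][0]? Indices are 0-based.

L[2][0] = 1

Step 1: pivot at (0,0) is 8.
  row1 ← row1 − (2)·row0  ⇒  L[1][0]=2, U row1=(0, 6, 3)
  row2 ← row2 − (1)·row0  ⇒  L[2][0]=1, U row2=(0, 1, 11)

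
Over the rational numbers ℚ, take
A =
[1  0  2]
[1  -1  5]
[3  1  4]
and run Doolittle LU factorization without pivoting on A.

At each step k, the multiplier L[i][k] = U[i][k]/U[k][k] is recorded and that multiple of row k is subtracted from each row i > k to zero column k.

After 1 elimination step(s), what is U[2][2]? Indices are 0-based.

Step 1: pivot at (0,0) is 1.
  row1 ← row1 − (1)·row0  ⇒  L[1][0]=1, U row1=(0, -1, 3)
  row2 ← row2 − (3)·row0  ⇒  L[2][0]=3, U row2=(0, 1, -2)

U[2][2] = -2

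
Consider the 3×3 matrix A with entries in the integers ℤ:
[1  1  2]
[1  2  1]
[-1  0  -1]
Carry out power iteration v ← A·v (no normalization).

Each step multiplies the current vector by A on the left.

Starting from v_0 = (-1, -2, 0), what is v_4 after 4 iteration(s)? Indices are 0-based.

v_0 = (-1, -2, 0).
v_1 = A·v_0 = (-3, -5, 1).
v_2 = A·v_1 = (-6, -12, 2).
v_3 = A·v_2 = (-14, -28, 4).
v_4 = A·v_3 = (-34, -66, 10).

v_4 = (-34, -66, 10)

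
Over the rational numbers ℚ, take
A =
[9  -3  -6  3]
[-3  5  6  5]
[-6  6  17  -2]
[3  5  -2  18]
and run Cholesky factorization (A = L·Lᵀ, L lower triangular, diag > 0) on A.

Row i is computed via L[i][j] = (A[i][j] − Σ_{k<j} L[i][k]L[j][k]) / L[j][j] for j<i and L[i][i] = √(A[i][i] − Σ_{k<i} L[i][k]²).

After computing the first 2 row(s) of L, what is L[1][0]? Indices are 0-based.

Step 1: L[0][0] = √(9) = 3.
  L[1][0] = (-3) / L[0][0] = -1.
Step 2: L[1][1] = √(4) = 2.

L[1][0] = -1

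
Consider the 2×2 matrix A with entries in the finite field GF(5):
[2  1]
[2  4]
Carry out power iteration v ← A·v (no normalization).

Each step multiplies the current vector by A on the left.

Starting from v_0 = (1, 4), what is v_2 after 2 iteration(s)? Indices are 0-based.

v_0 = (1, 4).
v_1 = A·v_0 = (1, 3).
v_2 = A·v_1 = (0, 4).

v_2 = (0, 4)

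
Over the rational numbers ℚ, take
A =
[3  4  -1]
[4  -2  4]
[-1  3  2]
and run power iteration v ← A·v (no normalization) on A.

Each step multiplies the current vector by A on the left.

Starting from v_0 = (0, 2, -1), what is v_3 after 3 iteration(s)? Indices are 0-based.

v_0 = (0, 2, -1).
v_1 = A·v_0 = (9, -8, 4).
v_2 = A·v_1 = (-9, 68, -25).
v_3 = A·v_2 = (270, -272, 163).

v_3 = (270, -272, 163)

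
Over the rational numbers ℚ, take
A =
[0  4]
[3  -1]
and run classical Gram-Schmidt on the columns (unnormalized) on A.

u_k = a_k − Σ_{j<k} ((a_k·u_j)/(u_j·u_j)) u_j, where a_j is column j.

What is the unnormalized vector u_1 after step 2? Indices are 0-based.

Step 1: u_0 = a_0 = (0, 3).
Step 2: u_1 = a_1 − (-1/3)·u_0 = (4, 0).

u_1 = (4, 0)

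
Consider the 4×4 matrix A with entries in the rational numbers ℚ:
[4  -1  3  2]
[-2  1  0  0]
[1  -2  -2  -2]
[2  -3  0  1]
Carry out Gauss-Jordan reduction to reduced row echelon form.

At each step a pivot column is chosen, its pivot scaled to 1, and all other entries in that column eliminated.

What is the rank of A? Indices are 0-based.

pivot(0,0)=4: scale R0 → (1, -1/4, 3/4, 1/2)
  clear (1,0): R1 −= (-2)R0 → (0, 1/2, 3/2, 1)
  clear (2,0): R2 −= (1)R0 → (0, -7/4, -11/4, -5/2)
  clear (3,0): R3 −= (2)R0 → (0, -5/2, -3/2, 0)
pivot(1,1)=1/2: scale R1 → (0, 1, 3, 2)
  clear (0,1): R0 −= (-1/4)R1 → (1, 0, 3/2, 1)
  clear (2,1): R2 −= (-7/4)R1 → (0, 0, 5/2, 1)
  clear (3,1): R3 −= (-5/2)R1 → (0, 0, 6, 5)
pivot(2,2)=5/2: scale R2 → (0, 0, 1, 2/5)
  clear (0,2): R0 −= (3/2)R2 → (1, 0, 0, 2/5)
  clear (1,2): R1 −= (3)R2 → (0, 1, 0, 4/5)
  clear (3,2): R3 −= (6)R2 → (0, 0, 0, 13/5)
pivot(3,3)=13/5: scale R3 → (0, 0, 0, 1)
  clear (0,3): R0 −= (2/5)R3 → (1, 0, 0, 0)
  clear (1,3): R1 −= (4/5)R3 → (0, 1, 0, 0)
  clear (2,3): R2 −= (2/5)R3 → (0, 0, 1, 0)

rank = 4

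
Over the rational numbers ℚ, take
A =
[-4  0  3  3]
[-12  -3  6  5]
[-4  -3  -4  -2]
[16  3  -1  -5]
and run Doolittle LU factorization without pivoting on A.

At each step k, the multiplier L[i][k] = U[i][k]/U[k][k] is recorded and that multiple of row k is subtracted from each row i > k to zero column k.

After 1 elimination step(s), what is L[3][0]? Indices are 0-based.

L[3][0] = -4

k=0: U[0][0]=-4
  eliminate (1,0): mult=3, new row 1: (0, -3, -3, -4); set L[1][0]=3
  eliminate (2,0): mult=1, new row 2: (0, -3, -7, -5); set L[2][0]=1
  eliminate (3,0): mult=-4, new row 3: (0, 3, 11, 7); set L[3][0]=-4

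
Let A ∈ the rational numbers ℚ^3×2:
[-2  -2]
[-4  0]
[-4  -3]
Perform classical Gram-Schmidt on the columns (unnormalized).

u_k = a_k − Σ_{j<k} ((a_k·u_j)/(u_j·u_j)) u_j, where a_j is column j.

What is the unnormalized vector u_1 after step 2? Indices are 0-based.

u_1 = (-10/9, 16/9, -11/9)

Step 1: u_0 = a_0 = (-2, -4, -4).
Step 2: u_1 = a_1 − (4/9)·u_0 = (-10/9, 16/9, -11/9).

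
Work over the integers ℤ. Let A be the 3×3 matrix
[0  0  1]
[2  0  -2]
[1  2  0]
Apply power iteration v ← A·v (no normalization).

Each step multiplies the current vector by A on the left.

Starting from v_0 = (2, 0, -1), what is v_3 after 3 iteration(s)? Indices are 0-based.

v_0 = (2, 0, -1).
v_1 = A·v_0 = (-1, 6, 2).
v_2 = A·v_1 = (2, -6, 11).
v_3 = A·v_2 = (11, -18, -10).

v_3 = (11, -18, -10)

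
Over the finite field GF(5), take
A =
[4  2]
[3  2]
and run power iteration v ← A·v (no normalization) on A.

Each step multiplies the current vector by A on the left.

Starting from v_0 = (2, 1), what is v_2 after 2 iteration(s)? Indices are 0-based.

v_2 = (1, 1)

v_0 = (2, 1).
v_1 = A·v_0 = (0, 3).
v_2 = A·v_1 = (1, 1).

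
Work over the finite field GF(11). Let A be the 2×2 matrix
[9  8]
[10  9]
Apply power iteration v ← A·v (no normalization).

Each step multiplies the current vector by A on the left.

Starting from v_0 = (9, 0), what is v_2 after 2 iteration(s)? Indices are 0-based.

v_0 = (9, 0).
v_1 = A·v_0 = (4, 2).
v_2 = A·v_1 = (8, 3).

v_2 = (8, 3)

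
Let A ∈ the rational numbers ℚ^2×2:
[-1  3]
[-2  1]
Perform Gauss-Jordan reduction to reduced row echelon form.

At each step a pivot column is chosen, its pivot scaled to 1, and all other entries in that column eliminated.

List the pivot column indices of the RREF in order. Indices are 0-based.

pivot columns: 0, 1

pivot(0,0)=-1: scale R0 → (1, -3)
  clear (1,0): R1 −= (-2)R0 → (0, -5)
pivot(1,1)=-5: scale R1 → (0, 1)
  clear (0,1): R0 −= (-3)R1 → (1, 0)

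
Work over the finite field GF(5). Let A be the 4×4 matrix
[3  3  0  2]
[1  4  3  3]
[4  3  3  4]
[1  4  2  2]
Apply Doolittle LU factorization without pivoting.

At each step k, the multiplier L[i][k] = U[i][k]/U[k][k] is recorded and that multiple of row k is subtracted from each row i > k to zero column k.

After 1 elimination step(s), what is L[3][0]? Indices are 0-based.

L[3][0] = 2

[col 0] pivot 3
  R1 -= 2*R0 → (0, 3, 3, 4)  (L[1][0] := 2)
  R2 -= 3*R0 → (0, 4, 3, 3)  (L[2][0] := 3)
  R3 -= 2*R0 → (0, 3, 2, 3)  (L[3][0] := 2)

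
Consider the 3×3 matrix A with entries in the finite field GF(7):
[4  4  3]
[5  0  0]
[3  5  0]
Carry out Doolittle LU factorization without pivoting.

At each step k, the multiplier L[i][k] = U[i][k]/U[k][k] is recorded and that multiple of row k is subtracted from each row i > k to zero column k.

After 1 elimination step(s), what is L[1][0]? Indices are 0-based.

k=0: U[0][0]=4
  eliminate (1,0): mult=3, new row 1: (0, 2, 5); set L[1][0]=3
  eliminate (2,0): mult=6, new row 2: (0, 2, 3); set L[2][0]=6

L[1][0] = 3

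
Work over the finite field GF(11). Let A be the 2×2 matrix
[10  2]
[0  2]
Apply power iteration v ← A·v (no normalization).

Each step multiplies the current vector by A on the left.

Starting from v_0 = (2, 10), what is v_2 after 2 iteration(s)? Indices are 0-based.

v_0 = (2, 10).
v_1 = A·v_0 = (7, 9).
v_2 = A·v_1 = (0, 7).

v_2 = (0, 7)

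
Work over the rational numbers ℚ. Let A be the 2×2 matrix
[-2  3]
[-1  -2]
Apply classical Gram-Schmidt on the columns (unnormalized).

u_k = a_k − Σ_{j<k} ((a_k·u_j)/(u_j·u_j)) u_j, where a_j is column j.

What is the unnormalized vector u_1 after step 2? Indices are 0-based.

u_1 = (7/5, -14/5)

Step 1: u_0 = a_0 = (-2, -1).
Step 2: u_1 = a_1 − (-4/5)·u_0 = (7/5, -14/5).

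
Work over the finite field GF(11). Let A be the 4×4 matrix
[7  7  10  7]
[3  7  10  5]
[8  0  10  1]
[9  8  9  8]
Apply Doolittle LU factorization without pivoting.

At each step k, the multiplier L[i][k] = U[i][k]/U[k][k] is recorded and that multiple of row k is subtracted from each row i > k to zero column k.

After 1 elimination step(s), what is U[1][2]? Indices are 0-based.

k=0: U[0][0]=7
  eliminate (1,0): mult=2, new row 1: (0, 4, 1, 2); set L[1][0]=2
  eliminate (2,0): mult=9, new row 2: (0, 3, 8, 4); set L[2][0]=9
  eliminate (3,0): mult=6, new row 3: (0, 10, 4, 10); set L[3][0]=6

U[1][2] = 1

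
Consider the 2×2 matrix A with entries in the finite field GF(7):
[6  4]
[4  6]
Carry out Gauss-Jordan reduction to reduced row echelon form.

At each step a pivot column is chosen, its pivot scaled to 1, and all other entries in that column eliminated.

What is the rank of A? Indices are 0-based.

rank = 2

step 1: normalize row 0 (÷6) = (1, 3)
  row 1: subtract 4×row0 = (0, 1)
step 2: normalize row 1 (÷1) = (0, 1)
  row 0: subtract 3×row1 = (1, 0)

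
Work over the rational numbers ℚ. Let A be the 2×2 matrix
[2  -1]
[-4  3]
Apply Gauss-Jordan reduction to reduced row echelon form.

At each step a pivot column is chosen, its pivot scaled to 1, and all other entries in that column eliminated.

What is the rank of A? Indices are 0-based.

rank = 2

pivot(0,0)=2: scale R0 → (1, -1/2)
  clear (1,0): R1 −= (-4)R0 → (0, 1)
pivot(1,1)=1: scale R1 → (0, 1)
  clear (0,1): R0 −= (-1/2)R1 → (1, 0)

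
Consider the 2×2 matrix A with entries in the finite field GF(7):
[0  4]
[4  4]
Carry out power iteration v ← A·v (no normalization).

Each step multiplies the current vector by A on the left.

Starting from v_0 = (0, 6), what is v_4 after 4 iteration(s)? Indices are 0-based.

v_4 = (2, 1)

v_0 = (0, 6).
v_1 = A·v_0 = (3, 3).
v_2 = A·v_1 = (5, 3).
v_3 = A·v_2 = (5, 4).
v_4 = A·v_3 = (2, 1).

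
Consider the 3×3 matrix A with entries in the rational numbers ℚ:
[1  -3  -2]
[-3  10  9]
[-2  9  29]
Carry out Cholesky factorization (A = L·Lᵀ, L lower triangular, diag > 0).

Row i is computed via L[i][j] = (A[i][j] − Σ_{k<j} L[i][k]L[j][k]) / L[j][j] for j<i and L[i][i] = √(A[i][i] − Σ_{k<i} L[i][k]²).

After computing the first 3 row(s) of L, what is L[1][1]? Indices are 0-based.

L[1][1] = 1

Step 1: L[0][0] = √(1) = 1.
  L[1][0] = (-3) / L[0][0] = -3.
Step 2: L[1][1] = √(1) = 1.
  L[2][0] = (-2) / L[0][0] = -2.
  L[2][1] = (3) / L[1][1] = 3.
Step 3: L[2][2] = √(16) = 4.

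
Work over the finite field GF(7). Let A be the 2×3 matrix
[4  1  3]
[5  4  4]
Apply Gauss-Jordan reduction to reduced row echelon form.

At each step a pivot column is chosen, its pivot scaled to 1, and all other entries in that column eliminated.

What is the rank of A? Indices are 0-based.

[1] R0 /= 4  ⇒  (1, 2, 6)
     R1 -= 5·R0  ⇒  (0, 1, 2)
[2] R1 /= 1  ⇒  (0, 1, 2)
     R0 -= 2·R1  ⇒  (1, 0, 2)

rank = 2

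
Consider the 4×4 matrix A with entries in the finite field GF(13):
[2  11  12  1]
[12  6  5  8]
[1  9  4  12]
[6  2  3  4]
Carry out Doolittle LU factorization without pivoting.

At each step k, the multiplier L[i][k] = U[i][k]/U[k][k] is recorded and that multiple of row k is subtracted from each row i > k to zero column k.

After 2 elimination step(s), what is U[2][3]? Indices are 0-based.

U[2][3] = 1

[col 0] pivot 2
  R1 -= 6*R0 → (0, 5, 11, 2)  (L[1][0] := 6)
  R2 -= 7*R0 → (0, 10, 11, 5)  (L[2][0] := 7)
  R3 -= 3*R0 → (0, 8, 6, 1)  (L[3][0] := 3)
[col 1] pivot 5
  R2 -= 2*R1 → (0, 0, 2, 1)  (L[2][1] := 2)
  R3 -= 12*R1 → (0, 0, 4, 3)  (L[3][1] := 12)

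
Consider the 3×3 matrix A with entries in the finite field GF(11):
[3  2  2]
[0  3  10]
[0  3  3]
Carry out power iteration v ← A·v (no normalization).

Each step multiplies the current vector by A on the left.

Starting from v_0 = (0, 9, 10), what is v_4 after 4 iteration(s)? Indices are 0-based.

v_4 = (4, 7, 3)

v_0 = (0, 9, 10).
v_1 = A·v_0 = (5, 6, 2).
v_2 = A·v_1 = (9, 5, 2).
v_3 = A·v_2 = (8, 2, 10).
v_4 = A·v_3 = (4, 7, 3).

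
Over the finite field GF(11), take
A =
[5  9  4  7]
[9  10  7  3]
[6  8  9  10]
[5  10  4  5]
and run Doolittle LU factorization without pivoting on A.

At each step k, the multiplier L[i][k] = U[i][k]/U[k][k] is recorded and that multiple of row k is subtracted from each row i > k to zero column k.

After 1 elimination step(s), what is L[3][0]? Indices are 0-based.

Step 1: pivot at (0,0) is 5.
  row1 ← row1 − (4)·row0  ⇒  L[1][0]=4, U row1=(0, 7, 2, 8)
  row2 ← row2 − (10)·row0  ⇒  L[2][0]=10, U row2=(0, 6, 2, 6)
  row3 ← row3 − (1)·row0  ⇒  L[3][0]=1, U row3=(0, 1, 0, 9)

L[3][0] = 1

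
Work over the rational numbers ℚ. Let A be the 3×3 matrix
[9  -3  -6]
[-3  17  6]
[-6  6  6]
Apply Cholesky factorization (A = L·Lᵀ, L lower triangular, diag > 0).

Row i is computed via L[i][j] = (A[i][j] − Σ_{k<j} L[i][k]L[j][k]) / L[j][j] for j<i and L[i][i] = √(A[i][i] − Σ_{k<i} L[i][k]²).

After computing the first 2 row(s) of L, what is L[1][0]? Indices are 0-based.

Step 1: L[0][0] = √(9) = 3.
  L[1][0] = (-3) / L[0][0] = -1.
Step 2: L[1][1] = √(16) = 4.

L[1][0] = -1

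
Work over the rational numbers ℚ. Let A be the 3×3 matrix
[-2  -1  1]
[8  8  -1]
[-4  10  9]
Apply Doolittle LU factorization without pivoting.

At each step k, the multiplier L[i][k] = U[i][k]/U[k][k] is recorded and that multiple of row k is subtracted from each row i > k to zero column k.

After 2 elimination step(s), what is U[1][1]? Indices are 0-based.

U[1][1] = 4

Step 1: pivot at (0,0) is -2.
  row1 ← row1 − (-4)·row0  ⇒  L[1][0]=-4, U row1=(0, 4, 3)
  row2 ← row2 − (2)·row0  ⇒  L[2][0]=2, U row2=(0, 12, 7)
Step 2: pivot at (1,1) is 4.
  row2 ← row2 − (3)·row1  ⇒  L[2][1]=3, U row2=(0, 0, -2)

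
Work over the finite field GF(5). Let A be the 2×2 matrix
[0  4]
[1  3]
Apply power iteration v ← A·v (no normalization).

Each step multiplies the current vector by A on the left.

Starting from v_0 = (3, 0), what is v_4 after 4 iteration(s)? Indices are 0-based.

v_4 = (1, 3)

v_0 = (3, 0).
v_1 = A·v_0 = (0, 3).
v_2 = A·v_1 = (2, 4).
v_3 = A·v_2 = (1, 4).
v_4 = A·v_3 = (1, 3).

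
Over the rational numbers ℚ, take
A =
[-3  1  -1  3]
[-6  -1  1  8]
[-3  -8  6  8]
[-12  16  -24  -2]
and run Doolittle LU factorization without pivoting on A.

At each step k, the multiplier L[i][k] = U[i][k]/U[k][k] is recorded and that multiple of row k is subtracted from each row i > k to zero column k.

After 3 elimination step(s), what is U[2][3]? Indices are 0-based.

U[2][3] = -1

Step 1: pivot at (0,0) is -3.
  row1 ← row1 − (2)·row0  ⇒  L[1][0]=2, U row1=(0, -3, 3, 2)
  row2 ← row2 − (1)·row0  ⇒  L[2][0]=1, U row2=(0, -9, 7, 5)
  row3 ← row3 − (4)·row0  ⇒  L[3][0]=4, U row3=(0, 12, -20, -14)
Step 2: pivot at (1,1) is -3.
  row2 ← row2 − (3)·row1  ⇒  L[2][1]=3, U row2=(0, 0, -2, -1)
  row3 ← row3 − (-4)·row1  ⇒  L[3][1]=-4, U row3=(0, 0, -8, -6)
Step 3: pivot at (2,2) is -2.
  row3 ← row3 − (4)·row2  ⇒  L[3][2]=4, U row3=(0, 0, 0, -2)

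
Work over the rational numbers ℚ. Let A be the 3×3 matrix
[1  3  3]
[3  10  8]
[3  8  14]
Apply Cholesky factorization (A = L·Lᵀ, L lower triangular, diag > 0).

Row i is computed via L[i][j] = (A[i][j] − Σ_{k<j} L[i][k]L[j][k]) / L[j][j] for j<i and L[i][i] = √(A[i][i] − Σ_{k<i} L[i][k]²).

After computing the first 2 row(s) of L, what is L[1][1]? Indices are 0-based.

Step 1: L[0][0] = √(1) = 1.
  L[1][0] = (3) / L[0][0] = 3.
Step 2: L[1][1] = √(1) = 1.

L[1][1] = 1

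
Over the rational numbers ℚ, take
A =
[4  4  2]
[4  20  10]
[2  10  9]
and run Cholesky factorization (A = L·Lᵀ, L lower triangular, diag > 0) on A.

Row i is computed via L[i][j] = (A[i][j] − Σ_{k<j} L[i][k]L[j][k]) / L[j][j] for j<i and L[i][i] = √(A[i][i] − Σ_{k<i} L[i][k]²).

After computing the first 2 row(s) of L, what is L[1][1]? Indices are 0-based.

L[1][1] = 4

Step 1: L[0][0] = √(4) = 2.
  L[1][0] = (4) / L[0][0] = 2.
Step 2: L[1][1] = √(16) = 4.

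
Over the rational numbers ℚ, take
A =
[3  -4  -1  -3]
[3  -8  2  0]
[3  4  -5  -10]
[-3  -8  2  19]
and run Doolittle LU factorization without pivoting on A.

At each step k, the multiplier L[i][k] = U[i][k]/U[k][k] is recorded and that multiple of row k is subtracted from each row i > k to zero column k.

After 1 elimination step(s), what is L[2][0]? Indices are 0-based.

L[2][0] = 1

k=0: U[0][0]=3
  eliminate (1,0): mult=1, new row 1: (0, -4, 3, 3); set L[1][0]=1
  eliminate (2,0): mult=1, new row 2: (0, 8, -4, -7); set L[2][0]=1
  eliminate (3,0): mult=-1, new row 3: (0, -12, 1, 16); set L[3][0]=-1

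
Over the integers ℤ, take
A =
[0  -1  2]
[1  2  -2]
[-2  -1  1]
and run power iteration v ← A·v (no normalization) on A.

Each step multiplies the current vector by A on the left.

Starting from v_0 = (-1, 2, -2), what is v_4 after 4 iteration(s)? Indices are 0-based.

v_0 = (-1, 2, -2).
v_1 = A·v_0 = (-6, 7, -2).
v_2 = A·v_1 = (-11, 12, 3).
v_3 = A·v_2 = (-6, 7, 13).
v_4 = A·v_3 = (19, -18, 18).

v_4 = (19, -18, 18)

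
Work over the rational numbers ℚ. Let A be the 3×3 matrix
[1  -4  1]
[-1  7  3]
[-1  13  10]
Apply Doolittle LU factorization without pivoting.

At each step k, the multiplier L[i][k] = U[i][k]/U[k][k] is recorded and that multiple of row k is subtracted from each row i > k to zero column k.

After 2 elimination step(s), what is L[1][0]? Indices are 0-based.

L[1][0] = -1

Step 1: pivot at (0,0) is 1.
  row1 ← row1 − (-1)·row0  ⇒  L[1][0]=-1, U row1=(0, 3, 4)
  row2 ← row2 − (-1)·row0  ⇒  L[2][0]=-1, U row2=(0, 9, 11)
Step 2: pivot at (1,1) is 3.
  row2 ← row2 − (3)·row1  ⇒  L[2][1]=3, U row2=(0, 0, -1)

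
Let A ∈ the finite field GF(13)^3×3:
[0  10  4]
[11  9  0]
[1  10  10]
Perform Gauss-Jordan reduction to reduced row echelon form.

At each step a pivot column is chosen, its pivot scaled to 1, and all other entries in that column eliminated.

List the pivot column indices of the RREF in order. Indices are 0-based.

step 1: exchange rows 0,1
step 1: normalize row 0 (÷11) = (1, 2, 0)
  row 2: subtract 1×row0 = (0, 8, 10)
step 2: normalize row 1 (÷10) = (0, 1, 3)
  row 0: subtract 2×row1 = (1, 0, 7)
  row 2: subtract 8×row1 = (0, 0, 12)
step 3: normalize row 2 (÷12) = (0, 0, 1)
  row 0: subtract 7×row2 = (1, 0, 0)
  row 1: subtract 3×row2 = (0, 1, 0)

pivot columns: 0, 1, 2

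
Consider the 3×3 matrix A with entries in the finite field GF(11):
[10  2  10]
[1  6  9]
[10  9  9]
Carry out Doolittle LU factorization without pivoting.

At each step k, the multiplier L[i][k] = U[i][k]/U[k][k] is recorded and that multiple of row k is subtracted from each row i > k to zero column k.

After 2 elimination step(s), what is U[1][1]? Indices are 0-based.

k=0: U[0][0]=10
  eliminate (1,0): mult=10, new row 1: (0, 8, 8); set L[1][0]=10
  eliminate (2,0): mult=1, new row 2: (0, 7, 10); set L[2][0]=1
k=1: U[1][1]=8
  eliminate (2,1): mult=5, new row 2: (0, 0, 3); set L[2][1]=5

U[1][1] = 8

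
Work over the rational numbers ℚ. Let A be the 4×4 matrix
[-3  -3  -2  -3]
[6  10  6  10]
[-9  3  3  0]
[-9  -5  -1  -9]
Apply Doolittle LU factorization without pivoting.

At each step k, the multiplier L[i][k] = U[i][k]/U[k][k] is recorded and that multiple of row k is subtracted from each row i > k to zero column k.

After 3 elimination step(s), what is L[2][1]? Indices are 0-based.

L[2][1] = 3

Step 1: pivot at (0,0) is -3.
  row1 ← row1 − (-2)·row0  ⇒  L[1][0]=-2, U row1=(0, 4, 2, 4)
  row2 ← row2 − (3)·row0  ⇒  L[2][0]=3, U row2=(0, 12, 9, 9)
  row3 ← row3 − (3)·row0  ⇒  L[3][0]=3, U row3=(0, 4, 5, 0)
Step 2: pivot at (1,1) is 4.
  row2 ← row2 − (3)·row1  ⇒  L[2][1]=3, U row2=(0, 0, 3, -3)
  row3 ← row3 − (1)·row1  ⇒  L[3][1]=1, U row3=(0, 0, 3, -4)
Step 3: pivot at (2,2) is 3.
  row3 ← row3 − (1)·row2  ⇒  L[3][2]=1, U row3=(0, 0, 0, -1)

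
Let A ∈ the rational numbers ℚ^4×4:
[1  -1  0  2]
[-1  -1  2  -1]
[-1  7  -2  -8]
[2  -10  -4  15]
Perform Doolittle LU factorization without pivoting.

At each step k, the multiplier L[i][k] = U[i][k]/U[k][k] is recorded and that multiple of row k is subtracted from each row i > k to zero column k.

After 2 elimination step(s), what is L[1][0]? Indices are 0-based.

[col 0] pivot 1
  R1 -= -1*R0 → (0, -2, 2, 1)  (L[1][0] := -1)
  R2 -= -1*R0 → (0, 6, -2, -6)  (L[2][0] := -1)
  R3 -= 2*R0 → (0, -8, -4, 11)  (L[3][0] := 2)
[col 1] pivot -2
  R2 -= -3*R1 → (0, 0, 4, -3)  (L[2][1] := -3)
  R3 -= 4*R1 → (0, 0, -12, 7)  (L[3][1] := 4)

L[1][0] = -1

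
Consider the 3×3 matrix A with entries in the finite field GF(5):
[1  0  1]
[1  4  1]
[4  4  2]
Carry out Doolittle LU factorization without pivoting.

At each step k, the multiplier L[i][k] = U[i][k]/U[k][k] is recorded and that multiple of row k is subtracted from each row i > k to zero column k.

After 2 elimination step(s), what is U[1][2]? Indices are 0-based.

U[1][2] = 0

[col 0] pivot 1
  R1 -= 1*R0 → (0, 4, 0)  (L[1][0] := 1)
  R2 -= 4*R0 → (0, 4, 3)  (L[2][0] := 4)
[col 1] pivot 4
  R2 -= 1*R1 → (0, 0, 3)  (L[2][1] := 1)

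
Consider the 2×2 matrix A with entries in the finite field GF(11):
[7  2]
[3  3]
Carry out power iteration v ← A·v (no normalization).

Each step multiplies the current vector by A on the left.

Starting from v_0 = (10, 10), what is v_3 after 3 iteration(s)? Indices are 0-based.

v_0 = (10, 10).
v_1 = A·v_0 = (2, 5).
v_2 = A·v_1 = (2, 10).
v_3 = A·v_2 = (1, 3).

v_3 = (1, 3)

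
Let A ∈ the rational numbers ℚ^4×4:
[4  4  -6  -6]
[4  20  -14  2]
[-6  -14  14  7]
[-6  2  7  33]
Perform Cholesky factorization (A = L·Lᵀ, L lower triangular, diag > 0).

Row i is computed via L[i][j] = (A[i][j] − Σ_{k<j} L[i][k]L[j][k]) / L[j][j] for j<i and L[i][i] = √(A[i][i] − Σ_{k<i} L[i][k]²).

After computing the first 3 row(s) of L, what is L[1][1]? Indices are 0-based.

L[1][1] = 4

Step 1: L[0][0] = √(4) = 2.
  L[1][0] = (4) / L[0][0] = 2.
Step 2: L[1][1] = √(16) = 4.
  L[2][0] = (-6) / L[0][0] = -3.
  L[2][1] = (-8) / L[1][1] = -2.
Step 3: L[2][2] = √(1) = 1.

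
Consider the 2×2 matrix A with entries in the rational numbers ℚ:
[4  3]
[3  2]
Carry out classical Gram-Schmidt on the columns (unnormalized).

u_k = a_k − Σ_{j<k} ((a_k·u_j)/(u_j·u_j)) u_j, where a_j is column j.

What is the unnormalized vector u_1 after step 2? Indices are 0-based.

Step 1: u_0 = a_0 = (4, 3).
Step 2: u_1 = a_1 − (18/25)·u_0 = (3/25, -4/25).

u_1 = (3/25, -4/25)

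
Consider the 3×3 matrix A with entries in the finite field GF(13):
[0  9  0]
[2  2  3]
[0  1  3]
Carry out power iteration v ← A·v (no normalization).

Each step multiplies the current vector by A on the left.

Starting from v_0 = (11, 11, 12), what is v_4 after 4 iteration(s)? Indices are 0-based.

v_4 = (11, 2, 9)

v_0 = (11, 11, 12).
v_1 = A·v_0 = (8, 2, 8).
v_2 = A·v_1 = (5, 5, 0).
v_3 = A·v_2 = (6, 7, 5).
v_4 = A·v_3 = (11, 2, 9).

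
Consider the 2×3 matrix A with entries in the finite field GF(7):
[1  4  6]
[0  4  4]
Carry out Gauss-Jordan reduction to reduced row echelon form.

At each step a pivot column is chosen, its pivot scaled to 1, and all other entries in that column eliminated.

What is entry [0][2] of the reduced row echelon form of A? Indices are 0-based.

M[0][2] = 2

[1] R0 /= 1  ⇒  (1, 4, 6)
[2] R1 /= 4  ⇒  (0, 1, 1)
     R0 -= 4·R1  ⇒  (1, 0, 2)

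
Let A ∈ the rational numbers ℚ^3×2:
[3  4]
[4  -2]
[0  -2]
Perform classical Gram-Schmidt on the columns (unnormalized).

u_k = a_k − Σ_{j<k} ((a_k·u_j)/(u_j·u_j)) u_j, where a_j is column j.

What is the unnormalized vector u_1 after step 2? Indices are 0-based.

Step 1: u_0 = a_0 = (3, 4, 0).
Step 2: u_1 = a_1 − (4/25)·u_0 = (88/25, -66/25, -2).

u_1 = (88/25, -66/25, -2)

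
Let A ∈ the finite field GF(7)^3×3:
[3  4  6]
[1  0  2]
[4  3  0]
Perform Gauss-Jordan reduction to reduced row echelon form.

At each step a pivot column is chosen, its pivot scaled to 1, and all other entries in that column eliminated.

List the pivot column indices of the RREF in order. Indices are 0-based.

pivot(0,0)=3: scale R0 → (1, 6, 2)
  clear (1,0): R1 −= (1)R0 → (0, 1, 0)
  clear (2,0): R2 −= (4)R0 → (0, 0, 6)
pivot(1,1)=1: scale R1 → (0, 1, 0)
  clear (0,1): R0 −= (6)R1 → (1, 0, 2)
pivot(2,2)=6: scale R2 → (0, 0, 1)
  clear (0,2): R0 −= (2)R2 → (1, 0, 0)

pivot columns: 0, 1, 2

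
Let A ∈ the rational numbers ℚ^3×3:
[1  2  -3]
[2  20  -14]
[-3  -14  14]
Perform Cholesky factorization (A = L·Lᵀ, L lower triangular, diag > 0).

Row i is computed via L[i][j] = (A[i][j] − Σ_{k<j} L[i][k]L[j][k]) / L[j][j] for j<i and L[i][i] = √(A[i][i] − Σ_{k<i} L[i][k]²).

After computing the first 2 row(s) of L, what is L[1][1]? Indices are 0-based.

L[1][1] = 4

Step 1: L[0][0] = √(1) = 1.
  L[1][0] = (2) / L[0][0] = 2.
Step 2: L[1][1] = √(16) = 4.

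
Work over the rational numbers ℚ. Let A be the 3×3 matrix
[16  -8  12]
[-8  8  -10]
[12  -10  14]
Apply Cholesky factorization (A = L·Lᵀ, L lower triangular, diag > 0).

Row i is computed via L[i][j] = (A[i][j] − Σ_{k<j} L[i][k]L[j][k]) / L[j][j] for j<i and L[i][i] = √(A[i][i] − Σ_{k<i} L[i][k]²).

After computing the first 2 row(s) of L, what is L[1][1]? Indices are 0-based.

L[1][1] = 2

Step 1: L[0][0] = √(16) = 4.
  L[1][0] = (-8) / L[0][0] = -2.
Step 2: L[1][1] = √(4) = 2.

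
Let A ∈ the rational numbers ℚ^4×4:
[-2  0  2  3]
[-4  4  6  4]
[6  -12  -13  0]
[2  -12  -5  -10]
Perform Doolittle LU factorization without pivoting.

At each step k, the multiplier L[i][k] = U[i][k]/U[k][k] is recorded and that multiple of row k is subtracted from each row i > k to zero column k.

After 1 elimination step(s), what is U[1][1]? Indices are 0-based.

Step 1: pivot at (0,0) is -2.
  row1 ← row1 − (2)·row0  ⇒  L[1][0]=2, U row1=(0, 4, 2, -2)
  row2 ← row2 − (-3)·row0  ⇒  L[2][0]=-3, U row2=(0, -12, -7, 9)
  row3 ← row3 − (-1)·row0  ⇒  L[3][0]=-1, U row3=(0, -12, -3, -7)

U[1][1] = 4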